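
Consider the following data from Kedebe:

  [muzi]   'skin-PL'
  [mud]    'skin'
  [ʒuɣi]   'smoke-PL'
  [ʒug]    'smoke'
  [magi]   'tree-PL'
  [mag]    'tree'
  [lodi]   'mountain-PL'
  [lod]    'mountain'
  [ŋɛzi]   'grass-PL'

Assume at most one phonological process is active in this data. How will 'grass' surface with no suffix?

The stem for 'skin' ends in [z] in [muzi] but [d] in [mud].
The stem 'mountain' ([lodi], [lod]) shows [d] unchanged in both environments, so [d] cannot be basic with [z] derived before the PL suffix.
Therefore /z/ is basic and [d] is derived by word-final hardening (voiced fricatives become stops word-finally).
From [ŋɛzi] the stem 'grass' is /ŋɛz/; word-finally this yields [ŋɛd].

[ŋɛd]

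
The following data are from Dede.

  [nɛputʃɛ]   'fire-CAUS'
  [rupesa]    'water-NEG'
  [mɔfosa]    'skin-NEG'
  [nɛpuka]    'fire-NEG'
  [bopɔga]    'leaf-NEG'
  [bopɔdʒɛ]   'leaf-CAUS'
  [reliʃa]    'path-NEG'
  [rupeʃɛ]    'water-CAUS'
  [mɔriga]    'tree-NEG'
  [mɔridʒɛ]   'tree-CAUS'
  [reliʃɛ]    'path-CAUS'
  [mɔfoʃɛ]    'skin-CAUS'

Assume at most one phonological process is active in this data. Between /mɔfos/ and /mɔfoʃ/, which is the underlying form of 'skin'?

/mɔfos/

The stem for 'skin' ends in [s] in [mɔfosa] but [ʃ] in [mɔfoʃɛ].
Compare 'path', with invariant [ʃ] in [reliʃa] and [reliʃɛ]: an analysis with underlying /ʃ/ and a rule producing [s] before the NEG suffix would wrongly predict alternation here too.
The underlying segment must be /s/; /k/, /g/ and /s/ become palato-alveolar [tʃ], [dʒ] and [ʃ] before a front vowel, yielding [ʃ] there.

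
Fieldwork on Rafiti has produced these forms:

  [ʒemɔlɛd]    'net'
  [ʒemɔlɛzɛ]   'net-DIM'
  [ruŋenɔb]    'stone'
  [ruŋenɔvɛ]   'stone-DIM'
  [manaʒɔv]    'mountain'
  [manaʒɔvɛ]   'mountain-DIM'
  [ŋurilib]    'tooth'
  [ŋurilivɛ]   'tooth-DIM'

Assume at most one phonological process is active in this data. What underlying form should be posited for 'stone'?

/ruŋenɔb/

The stem for 'stone' ends in [b] in [ruŋenɔb] but [v] in [ruŋenɔvɛ].
The stem 'mountain' ([manaʒɔv], [manaʒɔvɛ]) shows [v] unchanged in both environments, so [v] cannot be basic with [b] derived in isolation.
Therefore /b/ is basic and [v] is derived by intervocalic spirantization (voiced stops become fricatives between vowels).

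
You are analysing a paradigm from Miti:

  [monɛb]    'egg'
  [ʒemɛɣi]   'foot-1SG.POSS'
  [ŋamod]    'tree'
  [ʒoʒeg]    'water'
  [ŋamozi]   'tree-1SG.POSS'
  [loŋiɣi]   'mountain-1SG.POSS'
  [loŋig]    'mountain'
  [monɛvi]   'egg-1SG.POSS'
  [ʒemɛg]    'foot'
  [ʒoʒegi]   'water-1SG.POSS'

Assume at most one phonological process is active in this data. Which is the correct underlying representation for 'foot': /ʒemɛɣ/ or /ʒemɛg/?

The root 'foot' surfaces as [ʒemɛɣi] and [ʒemɛg], with a stem-final [ɣ] ~ [g] alternation.
If /g/ were underlying and a rule turned it into [ɣ] before the 1SG.POSS suffix, 'water' would also alternate; but it has [g] in both [ʒoʒegi] and [ʒoʒeg].
Therefore /ɣ/ is basic and [g] is derived by word-final hardening (voiced fricatives become stops word-finally).

/ʒemɛɣ/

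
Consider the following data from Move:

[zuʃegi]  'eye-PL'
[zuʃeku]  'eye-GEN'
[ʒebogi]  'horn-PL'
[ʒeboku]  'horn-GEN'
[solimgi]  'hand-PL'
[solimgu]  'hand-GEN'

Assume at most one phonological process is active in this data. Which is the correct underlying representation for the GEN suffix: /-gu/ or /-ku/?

The GEN suffix surfaces as [-gu] and [-ku], depending on the final segment of the stem.
By contrast the PL suffix keeps its initial [g] throughout — that segment must be underlying.
So the underlying form is /-ku/, and voiceless stops become voiced after a nasal.

/-ku/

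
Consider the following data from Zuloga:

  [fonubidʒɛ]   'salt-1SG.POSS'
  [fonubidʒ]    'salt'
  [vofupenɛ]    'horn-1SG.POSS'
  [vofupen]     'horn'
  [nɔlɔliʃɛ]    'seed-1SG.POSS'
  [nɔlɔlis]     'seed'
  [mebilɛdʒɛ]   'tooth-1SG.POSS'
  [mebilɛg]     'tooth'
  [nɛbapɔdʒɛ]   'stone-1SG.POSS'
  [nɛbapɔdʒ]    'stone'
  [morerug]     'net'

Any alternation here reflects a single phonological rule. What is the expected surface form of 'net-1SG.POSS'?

[morerudʒɛ]

The root 'tooth' surfaces as [mebilɛdʒɛ] and [mebilɛg], with a stem-final [dʒ] ~ [g] alternation.
The stem 'stone' ([nɛbapɔdʒɛ], [nɛbapɔdʒ]) shows [dʒ] unchanged in both environments, so [dʒ] cannot be basic with [g] derived in isolation.
The underlying segment must be /g/; /g/ and /s/ become palato-alveolar [dʒ] and [ʃ] before a front vowel, yielding [dʒ] there.
The one attested form of 'net', [morerug], shows underlying /morerug/. Applying the same rule before a front vowel gives [morerudʒɛ].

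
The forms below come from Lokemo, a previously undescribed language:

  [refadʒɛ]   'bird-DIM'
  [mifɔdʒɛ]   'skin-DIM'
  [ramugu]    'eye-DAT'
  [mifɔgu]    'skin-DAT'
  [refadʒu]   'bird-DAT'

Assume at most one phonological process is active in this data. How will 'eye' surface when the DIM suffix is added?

In [mifɔgu] and [mifɔdʒɛ] the final segment of 'skin' alternates: [g] ~ [dʒ].
Compare 'bird', with invariant [dʒ] in [refadʒu] and [refadʒɛ]: an analysis with underlying /dʒ/ and a rule producing [g] before the DAT suffix would wrongly predict alternation here too.
Therefore /g/ is basic and [dʒ] is derived by palatalization before a front vowel (/g/ becomes palato-alveolar [dʒ] before a front vowel).
The one attested form of 'eye', [ramugu], shows underlying /ramug/. Applying the same rule before a front vowel gives [ramudʒɛ].

[ramudʒɛ]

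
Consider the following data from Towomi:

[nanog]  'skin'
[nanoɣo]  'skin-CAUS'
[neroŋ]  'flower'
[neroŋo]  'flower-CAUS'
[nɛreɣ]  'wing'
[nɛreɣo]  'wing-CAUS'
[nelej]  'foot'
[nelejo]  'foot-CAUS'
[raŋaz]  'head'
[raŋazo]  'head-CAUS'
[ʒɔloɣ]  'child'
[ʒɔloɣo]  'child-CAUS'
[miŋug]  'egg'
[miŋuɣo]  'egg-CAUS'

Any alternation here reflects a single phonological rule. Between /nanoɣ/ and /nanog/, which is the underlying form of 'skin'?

/nanog/

The root 'skin' surfaces as [nanog] and [nanoɣo], with a stem-final [g] ~ [ɣ] alternation.
Compare 'child', with invariant [ɣ] in [ʒɔloɣ] and [ʒɔloɣo]: an analysis with underlying /ɣ/ and a rule producing [g] in isolation would wrongly predict alternation here too.
The alternation reflects intervocalic spirantization: voiced stops become fricatives between vowels. /g/ is underlying.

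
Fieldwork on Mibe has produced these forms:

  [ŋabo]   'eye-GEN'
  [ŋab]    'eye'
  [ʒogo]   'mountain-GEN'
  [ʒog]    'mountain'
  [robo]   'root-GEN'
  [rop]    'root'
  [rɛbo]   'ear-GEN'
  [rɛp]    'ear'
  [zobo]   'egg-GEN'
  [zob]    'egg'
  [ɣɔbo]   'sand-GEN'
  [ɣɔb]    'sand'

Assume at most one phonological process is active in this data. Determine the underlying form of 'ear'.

/rɛp/

In [rɛbo] and [rɛp] the final segment of 'ear' alternates: [b] ~ [p].
The stem 'egg' ([zobo], [zob]) shows [b] unchanged in both environments, so [b] cannot be basic with [p] derived in isolation.
The alternation reflects intervocalic voicing: voiceless stops become voiced between vowels. /p/ is underlying.
So 'ear' = /rɛp/.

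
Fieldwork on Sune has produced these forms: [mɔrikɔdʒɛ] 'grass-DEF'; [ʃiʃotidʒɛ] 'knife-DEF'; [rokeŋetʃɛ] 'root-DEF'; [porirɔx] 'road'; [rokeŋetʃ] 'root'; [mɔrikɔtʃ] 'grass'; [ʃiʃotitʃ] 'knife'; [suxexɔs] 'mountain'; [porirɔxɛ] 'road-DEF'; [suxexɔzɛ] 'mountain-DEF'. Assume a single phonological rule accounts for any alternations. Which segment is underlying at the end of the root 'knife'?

The stem for 'knife' ends in [dʒ] in [ʃiʃotidʒɛ] but [tʃ] in [ʃiʃotitʃ].
Compare 'root', with invariant [tʃ] in [rokeŋetʃɛ] and [rokeŋetʃ]: an analysis with underlying /tʃ/ and a rule producing [dʒ] before the DEF suffix would wrongly predict alternation here too.
The underlying segment must be /dʒ/; voiced obstruents become voiceless word-finally, yielding [tʃ] there.

/dʒ/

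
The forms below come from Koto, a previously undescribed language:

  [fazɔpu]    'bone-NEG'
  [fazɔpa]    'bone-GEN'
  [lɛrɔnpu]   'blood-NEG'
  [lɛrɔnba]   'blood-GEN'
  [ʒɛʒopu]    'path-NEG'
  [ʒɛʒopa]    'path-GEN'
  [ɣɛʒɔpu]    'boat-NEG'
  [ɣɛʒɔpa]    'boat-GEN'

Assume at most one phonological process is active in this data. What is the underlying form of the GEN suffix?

/-ba/

The GEN suffix surfaces as [-ba] and [-pa], depending on the final segment of the stem.
By contrast the NEG suffix keeps its initial [p] throughout — that segment must be underlying.
The GEN suffix is therefore /-ba/ underlyingly, with post-vocalic devoicing: voiced stops become voiceless after a vowel.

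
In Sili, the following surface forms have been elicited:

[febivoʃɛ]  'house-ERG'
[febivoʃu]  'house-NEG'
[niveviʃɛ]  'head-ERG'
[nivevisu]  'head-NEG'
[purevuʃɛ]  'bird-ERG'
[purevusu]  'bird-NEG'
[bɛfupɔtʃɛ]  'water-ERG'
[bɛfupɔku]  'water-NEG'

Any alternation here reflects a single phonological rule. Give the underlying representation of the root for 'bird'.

/purevus/

The stem for 'bird' ends in [ʃ] in [purevuʃɛ] but [s] in [purevusu].
Compare 'house', with invariant [ʃ] in [febivoʃɛ] and [febivoʃu]: an analysis with underlying /ʃ/ and a rule producing [s] before the NEG suffix would wrongly predict alternation here too.
The alternation reflects palatalization before a front vowel: /k/ and /s/ become palato-alveolar [tʃ] and [ʃ] before a front vowel. /s/ is underlying.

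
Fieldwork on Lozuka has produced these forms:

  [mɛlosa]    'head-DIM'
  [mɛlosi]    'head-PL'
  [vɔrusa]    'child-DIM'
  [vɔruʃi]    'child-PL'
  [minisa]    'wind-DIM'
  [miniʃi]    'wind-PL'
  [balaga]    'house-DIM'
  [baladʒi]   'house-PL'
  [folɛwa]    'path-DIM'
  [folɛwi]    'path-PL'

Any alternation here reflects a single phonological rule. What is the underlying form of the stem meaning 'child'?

/vɔruʃ/

In [vɔrusa] and [vɔruʃi] the final segment of 'child' alternates: [s] ~ [ʃ].
Compare 'head', with invariant [s] in [mɛlosa] and [mɛlosi]: an analysis with underlying /s/ and a rule producing [ʃ] before the PL suffix would wrongly predict alternation here too.
The underlying segment must be /ʃ/; palato-alveolar /dʒ/ and /ʃ/ become [g] and [s] when no front vowel follows, yielding [s] there.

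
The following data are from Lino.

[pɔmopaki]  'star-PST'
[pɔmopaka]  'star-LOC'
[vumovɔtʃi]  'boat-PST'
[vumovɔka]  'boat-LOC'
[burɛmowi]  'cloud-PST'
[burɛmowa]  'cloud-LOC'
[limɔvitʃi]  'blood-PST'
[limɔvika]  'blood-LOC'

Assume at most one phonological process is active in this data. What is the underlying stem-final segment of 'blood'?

/tʃ/

'blood' shows [tʃ] ~ [k] at the end of the stem ([limɔvitʃi] vs [limɔvika]).
Compare 'star', with invariant [k] in [pɔmopaki] and [pɔmopaka]: an analysis with underlying /k/ and a rule producing [tʃ] before the PST suffix would wrongly predict alternation here too.
So /tʃ/ is underlying, and a rule of depalatalization — palato-alveolar /tʃ/ becomes [k] when no front vowel follows — gives [k].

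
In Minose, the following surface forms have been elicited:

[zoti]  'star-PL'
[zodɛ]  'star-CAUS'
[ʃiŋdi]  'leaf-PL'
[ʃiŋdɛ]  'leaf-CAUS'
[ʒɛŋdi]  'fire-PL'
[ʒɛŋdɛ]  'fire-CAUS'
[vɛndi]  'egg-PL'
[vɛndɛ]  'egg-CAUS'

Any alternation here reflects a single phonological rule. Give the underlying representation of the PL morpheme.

The PL morpheme has two allomorphs, [-di] and [-ti].
The CAUS suffix, which begins with [d], is invariant after every stem; so [d] is not altered by any rule here.
So the underlying form is /-ti/, and voiceless stops become voiced after a nasal.

/-ti/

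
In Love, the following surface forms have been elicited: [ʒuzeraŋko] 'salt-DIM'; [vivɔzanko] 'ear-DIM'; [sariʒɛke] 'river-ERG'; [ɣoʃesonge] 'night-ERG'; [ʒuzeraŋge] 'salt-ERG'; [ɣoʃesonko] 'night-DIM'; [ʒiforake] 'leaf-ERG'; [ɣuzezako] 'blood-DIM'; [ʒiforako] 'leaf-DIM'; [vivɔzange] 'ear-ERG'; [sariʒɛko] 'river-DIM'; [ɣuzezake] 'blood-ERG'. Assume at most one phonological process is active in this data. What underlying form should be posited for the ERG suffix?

/-ge/

The ERG morpheme has two allomorphs, [-ge] and [-ke].
The DIM suffix, which begins with [k], is invariant after every stem; so [k] is not altered by any rule here.
The ERG suffix is therefore /-ge/ underlyingly, with post-vocalic devoicing: voiced stops become voiceless after a vowel.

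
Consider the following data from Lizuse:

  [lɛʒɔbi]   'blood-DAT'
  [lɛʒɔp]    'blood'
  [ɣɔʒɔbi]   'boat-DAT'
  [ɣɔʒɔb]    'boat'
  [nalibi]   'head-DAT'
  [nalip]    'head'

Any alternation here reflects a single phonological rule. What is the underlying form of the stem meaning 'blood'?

/lɛʒɔp/

The stem for 'blood' ends in [b] in [lɛʒɔbi] but [p] in [lɛʒɔp].
Compare 'boat', with invariant [b] in [ɣɔʒɔbi] and [ɣɔʒɔb]: an analysis with underlying /b/ and a rule producing [p] in isolation would wrongly predict alternation here too.
So /p/ is underlying, and a rule of intervocalic voicing — voiceless stops become voiced between vowels — gives [b].
So 'blood' = /lɛʒɔp/.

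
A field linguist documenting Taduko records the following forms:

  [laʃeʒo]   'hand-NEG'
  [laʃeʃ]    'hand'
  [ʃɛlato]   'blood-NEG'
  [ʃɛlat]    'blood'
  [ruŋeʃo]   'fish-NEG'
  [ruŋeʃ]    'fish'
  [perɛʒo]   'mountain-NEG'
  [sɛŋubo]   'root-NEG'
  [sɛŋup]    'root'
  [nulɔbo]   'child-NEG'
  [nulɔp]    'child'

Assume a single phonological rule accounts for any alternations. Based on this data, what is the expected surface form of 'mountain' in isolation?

The root 'hand' surfaces as [laʃeʒo] and [laʃeʃ], with a stem-final [ʒ] ~ [ʃ] alternation.
But 'fish' keeps [ʃ] in both environments ([ruŋeʃo], [ruŋeʃ]), so there is no rule changing /ʃ/ to [ʒ] before the NEG suffix.
So /ʒ/ is underlying, and a rule of word-final obstruent devoicing — voiced obstruents become voiceless word-finally — gives [ʃ].
From [perɛʒo] the stem 'mountain' is /perɛʒ/; word-finally this yields [perɛʃ].

[perɛʃ]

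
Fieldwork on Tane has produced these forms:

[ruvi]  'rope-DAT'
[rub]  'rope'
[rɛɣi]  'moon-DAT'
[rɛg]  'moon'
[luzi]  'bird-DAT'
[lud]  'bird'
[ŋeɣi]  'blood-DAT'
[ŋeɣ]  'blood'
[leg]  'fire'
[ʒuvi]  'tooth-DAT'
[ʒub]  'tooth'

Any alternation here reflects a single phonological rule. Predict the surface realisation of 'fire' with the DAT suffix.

[leɣi]

In [rɛɣi] and [rɛg] the final segment of 'moon' alternates: [ɣ] ~ [g].
But 'blood' keeps [ɣ] in both environments ([ŋeɣi], [ŋeɣ]), so there is no rule changing /ɣ/ to [g] in isolation.
Therefore /g/ is basic and [ɣ] is derived by intervocalic spirantization (voiced stops become fricatives between vowels).
From [leg] the stem 'fire' is /leg/; between vowels this yields [leɣi].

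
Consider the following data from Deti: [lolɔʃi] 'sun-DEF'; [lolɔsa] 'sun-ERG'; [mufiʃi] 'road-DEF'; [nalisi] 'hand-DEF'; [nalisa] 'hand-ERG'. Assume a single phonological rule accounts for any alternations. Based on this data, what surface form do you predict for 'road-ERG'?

[mufisa]

'sun' shows [ʃ] ~ [s] at the end of the stem ([lolɔʃi] vs [lolɔsa]).
The stem 'hand' ([nalisi], [nalisa]) shows [s] unchanged in both environments, so [s] cannot be basic with [ʃ] derived before the DEF suffix.
So /ʃ/ is underlying, and a rule of depalatalization — palato-alveolar /ʃ/ becomes [s] when no front vowel follows — gives [s].
The one attested form of 'road', [mufiʃi], shows underlying /mufiʃ/. Applying the same rule when no front vowel follows gives [mufisa].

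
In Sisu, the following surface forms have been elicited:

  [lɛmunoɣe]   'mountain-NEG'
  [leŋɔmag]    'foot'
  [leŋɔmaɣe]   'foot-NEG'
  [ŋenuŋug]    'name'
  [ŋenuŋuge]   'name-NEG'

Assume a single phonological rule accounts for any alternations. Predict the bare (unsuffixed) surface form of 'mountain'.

'foot' shows [g] ~ [ɣ] at the end of the stem ([leŋɔmag] vs [leŋɔmaɣe]).
If /g/ were underlying and a rule turned it into [ɣ] before the NEG suffix, 'name' would also alternate; but it has [g] in both [ŋenuŋug] and [ŋenuŋuge].
The alternation reflects word-final hardening: voiced fricatives become stops word-finally. /ɣ/ is underlying.
The one attested form of 'mountain', [lɛmunoɣe], shows underlying /lɛmunoɣ/. Applying the same rule word-finally gives [lɛmunog].

[lɛmunog]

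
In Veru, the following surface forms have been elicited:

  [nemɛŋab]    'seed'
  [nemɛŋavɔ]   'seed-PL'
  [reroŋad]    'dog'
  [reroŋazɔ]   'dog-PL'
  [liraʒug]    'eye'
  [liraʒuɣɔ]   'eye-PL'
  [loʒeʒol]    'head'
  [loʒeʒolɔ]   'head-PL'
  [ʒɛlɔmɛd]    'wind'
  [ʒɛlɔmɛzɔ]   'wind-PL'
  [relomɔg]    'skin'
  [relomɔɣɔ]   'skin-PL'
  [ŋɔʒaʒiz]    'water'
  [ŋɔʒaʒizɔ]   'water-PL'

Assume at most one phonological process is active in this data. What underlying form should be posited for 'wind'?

/ʒɛlɔmɛd/

The root 'wind' surfaces as [ʒɛlɔmɛd] and [ʒɛlɔmɛzɔ], with a stem-final [d] ~ [z] alternation.
Compare 'water', with invariant [z] in [ŋɔʒaʒiz] and [ŋɔʒaʒizɔ]: an analysis with underlying /z/ and a rule producing [d] in isolation would wrongly predict alternation here too.
Therefore /d/ is basic and [z] is derived by intervocalic spirantization (voiced stops become fricatives between vowels).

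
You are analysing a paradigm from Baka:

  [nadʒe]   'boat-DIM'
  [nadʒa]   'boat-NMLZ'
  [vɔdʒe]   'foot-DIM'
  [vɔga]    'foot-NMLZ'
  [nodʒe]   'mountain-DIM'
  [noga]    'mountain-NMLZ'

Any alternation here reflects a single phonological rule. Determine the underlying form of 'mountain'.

/nog/

The root 'mountain' surfaces as [nodʒe] and [noga], with a stem-final [dʒ] ~ [g] alternation.
If /dʒ/ were underlying and a rule turned it into [g] before the NMLZ suffix, 'boat' would also alternate; but it has [dʒ] in both [nadʒe] and [nadʒa].
The alternation reflects palatalization before a front vowel: /g/ becomes palato-alveolar [dʒ] before a front vowel. /g/ is underlying.
The underlying form of 'mountain' is therefore /nog/.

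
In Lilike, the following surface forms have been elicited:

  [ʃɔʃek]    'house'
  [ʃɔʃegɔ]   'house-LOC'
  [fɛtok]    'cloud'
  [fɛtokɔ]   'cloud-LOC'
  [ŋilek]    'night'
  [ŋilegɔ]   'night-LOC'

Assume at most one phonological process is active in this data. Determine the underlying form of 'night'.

/ŋileg/

The root 'night' surfaces as [ŋilek] and [ŋilegɔ], with a stem-final [k] ~ [g] alternation.
The stem 'cloud' ([fɛtok], [fɛtokɔ]) shows [k] unchanged in both environments, so [k] cannot be basic with [g] derived before the LOC suffix.
Therefore /g/ is basic and [k] is derived by word-final obstruent devoicing (voiced obstruents become voiceless word-finally).
The underlying form of 'night' is therefore /ŋileg/.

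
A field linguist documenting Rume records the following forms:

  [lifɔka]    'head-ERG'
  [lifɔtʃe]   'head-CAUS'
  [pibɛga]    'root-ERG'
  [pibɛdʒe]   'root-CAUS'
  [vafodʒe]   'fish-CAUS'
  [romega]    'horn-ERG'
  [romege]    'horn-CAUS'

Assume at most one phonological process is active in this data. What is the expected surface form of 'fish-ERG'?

In [pibɛga] and [pibɛdʒe] the final segment of 'root' alternates: [g] ~ [dʒ].
But 'horn' keeps [g] in both environments ([romega], [romege]), so there is no rule changing /g/ to [dʒ] before the CAUS suffix.
The alternation reflects depalatalization: palato-alveolar /tʃ/ and /dʒ/ become [k] and [g] when no front vowel follows. /dʒ/ is underlying.
The one attested form of 'fish', [vafodʒe], shows underlying /vafodʒ/. Applying the same rule when no front vowel follows gives [vafoga].

[vafoga]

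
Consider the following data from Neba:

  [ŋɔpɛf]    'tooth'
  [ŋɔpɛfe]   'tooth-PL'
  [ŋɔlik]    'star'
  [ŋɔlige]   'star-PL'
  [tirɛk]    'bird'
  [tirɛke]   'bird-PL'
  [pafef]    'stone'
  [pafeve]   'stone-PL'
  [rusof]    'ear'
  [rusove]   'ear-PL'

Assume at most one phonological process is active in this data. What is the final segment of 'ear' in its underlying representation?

/v/

'ear' shows [f] ~ [v] at the end of the stem ([rusof] vs [rusove]).
But 'tooth' keeps [f] in both environments ([ŋɔpɛf], [ŋɔpɛfe]), so there is no rule changing /f/ to [v] before the PL suffix.
The underlying segment must be /v/; voiced obstruents become voiceless word-finally, yielding [f] there.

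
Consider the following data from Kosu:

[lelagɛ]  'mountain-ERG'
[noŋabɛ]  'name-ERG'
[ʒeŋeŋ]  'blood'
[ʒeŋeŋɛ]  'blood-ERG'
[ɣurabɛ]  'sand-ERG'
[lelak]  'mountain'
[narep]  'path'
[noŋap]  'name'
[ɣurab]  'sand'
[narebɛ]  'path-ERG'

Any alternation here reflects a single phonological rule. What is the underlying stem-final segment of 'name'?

/p/

The stem for 'name' ends in [p] in [noŋap] but [b] in [noŋabɛ].
But 'sand' keeps [b] in both environments ([ɣurab], [ɣurabɛ]), so there is no rule changing /b/ to [p] in isolation.
The alternation reflects intervocalic voicing: voiceless stops become voiced between vowels. /p/ is underlying.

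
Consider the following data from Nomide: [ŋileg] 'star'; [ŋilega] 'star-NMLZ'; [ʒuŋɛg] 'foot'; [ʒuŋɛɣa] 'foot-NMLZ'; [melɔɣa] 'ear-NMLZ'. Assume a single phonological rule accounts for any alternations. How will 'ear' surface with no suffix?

[melɔg]

'foot' shows [g] ~ [ɣ] at the end of the stem ([ʒuŋɛg] vs [ʒuŋɛɣa]).
Compare 'star', with invariant [g] in [ŋileg] and [ŋilega]: an analysis with underlying /g/ and a rule producing [ɣ] before the NMLZ suffix would wrongly predict alternation here too.
The alternation reflects word-final hardening: voiced fricatives become stops word-finally. /ɣ/ is underlying.
The one attested form of 'ear', [melɔɣa], shows underlying /melɔɣ/. Applying the same rule word-finally gives [melɔg].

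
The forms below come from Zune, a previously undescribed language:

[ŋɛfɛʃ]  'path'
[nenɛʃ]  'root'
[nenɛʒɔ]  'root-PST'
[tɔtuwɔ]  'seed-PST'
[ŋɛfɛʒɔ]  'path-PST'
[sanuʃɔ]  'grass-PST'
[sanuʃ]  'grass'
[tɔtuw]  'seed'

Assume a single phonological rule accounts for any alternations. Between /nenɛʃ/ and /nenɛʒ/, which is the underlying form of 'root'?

/nenɛʒ/

In [nenɛʒɔ] and [nenɛʃ] the final segment of 'root' alternates: [ʒ] ~ [ʃ].
Compare 'grass', with invariant [ʃ] in [sanuʃɔ] and [sanuʃ]: an analysis with underlying /ʃ/ and a rule producing [ʒ] before the PST suffix would wrongly predict alternation here too.
The alternation reflects word-final obstruent devoicing: voiced obstruents become voiceless word-finally. /ʒ/ is underlying.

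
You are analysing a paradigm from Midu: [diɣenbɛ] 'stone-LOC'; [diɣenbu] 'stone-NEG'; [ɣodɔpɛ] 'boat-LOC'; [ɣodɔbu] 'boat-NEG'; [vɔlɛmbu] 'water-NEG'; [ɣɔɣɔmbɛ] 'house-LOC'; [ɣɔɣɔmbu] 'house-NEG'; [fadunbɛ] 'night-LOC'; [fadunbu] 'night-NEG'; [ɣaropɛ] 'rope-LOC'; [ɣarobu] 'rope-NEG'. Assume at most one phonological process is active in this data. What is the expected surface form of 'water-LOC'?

The LOC suffix surfaces as [-bɛ] and [-pɛ], depending on the final segment of the stem.
By contrast the NEG suffix keeps its initial [b] throughout — that segment must be underlying.
So the underlying form is /-pɛ/, and voiceless stops become voiced after a nasal.
After 'water', which ends in a nasal, the suffix surfaces as [-bɛ], giving [vɔlɛmbɛ].

[vɔlɛmbɛ]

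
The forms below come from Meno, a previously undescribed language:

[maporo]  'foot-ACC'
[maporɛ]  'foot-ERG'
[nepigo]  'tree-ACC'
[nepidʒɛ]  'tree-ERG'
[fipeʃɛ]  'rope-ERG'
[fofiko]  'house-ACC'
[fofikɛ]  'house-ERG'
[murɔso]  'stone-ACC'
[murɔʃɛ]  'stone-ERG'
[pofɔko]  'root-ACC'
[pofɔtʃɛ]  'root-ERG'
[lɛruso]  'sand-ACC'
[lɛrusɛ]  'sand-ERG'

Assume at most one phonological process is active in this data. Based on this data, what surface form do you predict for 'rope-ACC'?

The root 'stone' surfaces as [murɔso] and [murɔʃɛ], with a stem-final [s] ~ [ʃ] alternation.
If /s/ were underlying and a rule turned it into [ʃ] before the ERG suffix, 'sand' would also alternate; but it has [s] in both [lɛruso] and [lɛrusɛ].
The alternation reflects depalatalization: palato-alveolar /tʃ/, /dʒ/ and /ʃ/ become [k], [g] and [s] when no front vowel follows. /ʃ/ is underlying.
From [fipeʃɛ] the stem 'rope' is /fipeʃ/; when no front vowel follows this yields [fipeso].

[fipeso]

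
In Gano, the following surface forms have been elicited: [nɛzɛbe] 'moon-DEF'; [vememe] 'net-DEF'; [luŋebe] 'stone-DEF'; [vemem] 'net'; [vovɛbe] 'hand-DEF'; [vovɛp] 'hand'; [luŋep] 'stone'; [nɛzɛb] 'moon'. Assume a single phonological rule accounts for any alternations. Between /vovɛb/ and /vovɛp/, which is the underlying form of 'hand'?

The root 'hand' surfaces as [vovɛp] and [vovɛbe], with a stem-final [p] ~ [b] alternation.
Compare 'moon', with invariant [b] in [nɛzɛb] and [nɛzɛbe]: an analysis with underlying /b/ and a rule producing [p] in isolation would wrongly predict alternation here too.
So /p/ is underlying, and a rule of intervocalic voicing — voiceless stops become voiced between vowels — gives [b].

/vovɛp/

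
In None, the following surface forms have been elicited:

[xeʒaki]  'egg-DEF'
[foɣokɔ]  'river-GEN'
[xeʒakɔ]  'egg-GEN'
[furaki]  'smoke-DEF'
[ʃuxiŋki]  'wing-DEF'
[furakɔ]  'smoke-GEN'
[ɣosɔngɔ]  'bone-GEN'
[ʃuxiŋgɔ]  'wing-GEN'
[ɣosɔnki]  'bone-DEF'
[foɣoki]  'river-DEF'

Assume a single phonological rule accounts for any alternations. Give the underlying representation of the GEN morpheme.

/-gɔ/

The GEN suffix surfaces as [-gɔ] and [-kɔ], depending on the final segment of the stem.
The DEF suffix, which begins with [k], is invariant after every stem; so [k] is not altered by any rule here.
The GEN suffix is therefore /-gɔ/ underlyingly, with post-vocalic devoicing: voiced stops become voiceless after a vowel.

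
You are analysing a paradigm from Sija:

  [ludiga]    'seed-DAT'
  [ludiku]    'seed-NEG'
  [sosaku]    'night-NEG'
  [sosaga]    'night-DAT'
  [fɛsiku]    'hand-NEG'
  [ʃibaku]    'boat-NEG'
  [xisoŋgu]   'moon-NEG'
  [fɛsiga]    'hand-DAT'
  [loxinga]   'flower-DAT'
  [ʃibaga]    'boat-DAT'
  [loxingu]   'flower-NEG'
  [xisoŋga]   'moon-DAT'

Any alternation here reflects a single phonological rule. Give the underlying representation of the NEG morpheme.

The NEG morpheme has two allomorphs, [-gu] and [-ku].
The DAT suffix, which begins with [g], is invariant after every stem; so [g] is not altered by any rule here.
So the underlying form is /-ku/, and voiceless stops become voiced after a nasal.

/-ku/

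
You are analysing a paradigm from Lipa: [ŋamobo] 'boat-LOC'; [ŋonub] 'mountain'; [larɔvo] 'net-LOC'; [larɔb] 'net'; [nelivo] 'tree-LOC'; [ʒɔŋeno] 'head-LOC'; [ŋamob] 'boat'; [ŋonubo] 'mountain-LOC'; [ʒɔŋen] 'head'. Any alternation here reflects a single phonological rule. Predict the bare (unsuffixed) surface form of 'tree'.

In [larɔb] and [larɔvo] the final segment of 'net' alternates: [b] ~ [v].
Compare 'boat', with invariant [b] in [ŋamob] and [ŋamobo]: an analysis with underlying /b/ and a rule producing [v] before the LOC suffix would wrongly predict alternation here too.
The underlying segment must be /v/; voiced fricatives become stops word-finally, yielding [b] there.
The one attested form of 'tree', [nelivo], shows underlying /neliv/. Applying the same rule word-finally gives [nelib].

[nelib]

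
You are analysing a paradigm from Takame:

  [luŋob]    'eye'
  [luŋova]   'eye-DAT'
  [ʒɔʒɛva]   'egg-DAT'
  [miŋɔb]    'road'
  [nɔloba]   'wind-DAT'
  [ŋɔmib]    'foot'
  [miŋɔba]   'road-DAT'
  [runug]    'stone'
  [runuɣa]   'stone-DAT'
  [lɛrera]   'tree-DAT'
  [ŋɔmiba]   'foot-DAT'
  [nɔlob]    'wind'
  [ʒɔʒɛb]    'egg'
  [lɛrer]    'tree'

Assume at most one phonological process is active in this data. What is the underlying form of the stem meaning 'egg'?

The stem for 'egg' ends in [b] in [ʒɔʒɛb] but [v] in [ʒɔʒɛva].
But 'wind' keeps [b] in both environments ([nɔlob], [nɔloba]), so there is no rule changing /b/ to [v] before the DAT suffix.
So /v/ is underlying, and a rule of word-final hardening — voiced fricatives become stops word-finally — gives [b].
So 'egg' = /ʒɔʒɛv/.

/ʒɔʒɛv/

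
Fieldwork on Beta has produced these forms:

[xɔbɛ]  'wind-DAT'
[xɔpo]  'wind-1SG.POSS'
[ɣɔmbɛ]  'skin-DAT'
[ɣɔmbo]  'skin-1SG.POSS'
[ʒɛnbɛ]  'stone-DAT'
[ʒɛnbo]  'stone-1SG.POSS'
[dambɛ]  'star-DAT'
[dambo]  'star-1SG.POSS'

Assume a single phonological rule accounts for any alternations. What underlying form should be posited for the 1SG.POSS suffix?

The 1SG.POSS morpheme has two allomorphs, [-bo] and [-po].
The DAT suffix, which begins with [b], is invariant after every stem; so [b] is not altered by any rule here.
So the underlying form is /-po/, and voiceless stops become voiced after a nasal.

/-po/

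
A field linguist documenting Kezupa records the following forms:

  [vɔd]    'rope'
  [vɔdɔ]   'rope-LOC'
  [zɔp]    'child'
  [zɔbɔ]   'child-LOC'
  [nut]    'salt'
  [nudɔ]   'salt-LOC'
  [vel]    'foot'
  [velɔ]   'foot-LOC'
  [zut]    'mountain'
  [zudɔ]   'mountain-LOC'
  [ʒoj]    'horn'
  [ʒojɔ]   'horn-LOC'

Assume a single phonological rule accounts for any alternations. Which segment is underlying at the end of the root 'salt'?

The stem for 'salt' ends in [t] in [nut] but [d] in [nudɔ].
The stem 'rope' ([vɔd], [vɔdɔ]) shows [d] unchanged in both environments, so [d] cannot be basic with [t] derived in isolation.
So /t/ is underlying, and a rule of intervocalic voicing — voiceless stops become voiced between vowels — gives [d].

/t/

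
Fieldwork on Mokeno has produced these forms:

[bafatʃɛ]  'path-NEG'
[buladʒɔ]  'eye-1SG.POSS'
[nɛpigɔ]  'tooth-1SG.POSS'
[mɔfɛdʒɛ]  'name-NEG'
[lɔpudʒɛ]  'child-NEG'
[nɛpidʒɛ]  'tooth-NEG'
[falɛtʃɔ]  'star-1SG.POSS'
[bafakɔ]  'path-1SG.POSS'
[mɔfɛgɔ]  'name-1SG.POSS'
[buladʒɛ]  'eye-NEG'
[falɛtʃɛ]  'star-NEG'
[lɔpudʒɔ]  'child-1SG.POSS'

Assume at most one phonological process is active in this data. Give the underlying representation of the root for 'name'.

In [mɔfɛdʒɛ] and [mɔfɛgɔ] the final segment of 'name' alternates: [dʒ] ~ [g].
Compare 'eye', with invariant [dʒ] in [buladʒɛ] and [buladʒɔ]: an analysis with underlying /dʒ/ and a rule producing [g] before the 1SG.POSS suffix would wrongly predict alternation here too.
The underlying segment must be /g/; /k/ and /g/ become palato-alveolar [tʃ] and [dʒ] before a front vowel, yielding [dʒ] there.

/mɔfɛg/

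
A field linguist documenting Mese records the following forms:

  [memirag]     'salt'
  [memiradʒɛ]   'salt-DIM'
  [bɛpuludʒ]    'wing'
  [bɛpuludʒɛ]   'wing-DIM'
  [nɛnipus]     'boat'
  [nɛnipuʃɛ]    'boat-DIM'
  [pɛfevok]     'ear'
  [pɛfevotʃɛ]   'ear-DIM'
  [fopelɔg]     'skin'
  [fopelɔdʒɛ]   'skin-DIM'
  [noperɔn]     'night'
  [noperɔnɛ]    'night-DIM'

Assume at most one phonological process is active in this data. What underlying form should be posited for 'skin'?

In [fopelɔg] and [fopelɔdʒɛ] the final segment of 'skin' alternates: [g] ~ [dʒ].
The stem 'wing' ([bɛpuludʒ], [bɛpuludʒɛ]) shows [dʒ] unchanged in both environments, so [dʒ] cannot be basic with [g] derived in isolation.
Therefore /g/ is basic and [dʒ] is derived by palatalization before a front vowel (/k/, /g/ and /s/ become palato-alveolar [tʃ], [dʒ] and [ʃ] before a front vowel).

/fopelɔg/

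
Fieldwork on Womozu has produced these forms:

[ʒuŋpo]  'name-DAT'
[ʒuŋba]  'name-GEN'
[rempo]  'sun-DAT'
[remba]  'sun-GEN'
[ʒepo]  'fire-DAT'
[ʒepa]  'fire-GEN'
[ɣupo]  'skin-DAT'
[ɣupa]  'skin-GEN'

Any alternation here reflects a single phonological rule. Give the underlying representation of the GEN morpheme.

The GEN suffix surfaces as [-ba] and [-pa], depending on the final segment of the stem.
By contrast the DAT suffix keeps its initial [p] throughout — that segment must be underlying.
The GEN suffix is therefore /-ba/ underlyingly, with post-vocalic devoicing: voiced stops become voiceless after a vowel.

/-ba/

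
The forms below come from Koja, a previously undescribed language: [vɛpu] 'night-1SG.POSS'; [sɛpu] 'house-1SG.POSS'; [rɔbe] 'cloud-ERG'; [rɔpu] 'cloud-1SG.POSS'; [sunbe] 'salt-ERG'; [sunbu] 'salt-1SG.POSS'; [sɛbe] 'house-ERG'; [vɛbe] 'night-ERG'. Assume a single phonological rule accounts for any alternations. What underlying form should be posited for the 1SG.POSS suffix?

/-pu/

The 1SG.POSS morpheme has two allomorphs, [-bu] and [-pu].
The ERG suffix, which begins with [b], is invariant after every stem; so [b] is not altered by any rule here.
The 1SG.POSS suffix is therefore /-pu/ underlyingly, with post-nasal voicing: voiceless stops become voiced after a nasal.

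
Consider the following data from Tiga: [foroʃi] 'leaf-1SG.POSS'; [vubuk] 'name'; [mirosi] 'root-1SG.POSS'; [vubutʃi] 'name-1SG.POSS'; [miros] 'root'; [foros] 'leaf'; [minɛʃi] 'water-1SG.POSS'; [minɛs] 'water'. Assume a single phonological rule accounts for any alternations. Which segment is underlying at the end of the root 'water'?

/ʃ/

'water' shows [s] ~ [ʃ] at the end of the stem ([minɛs] vs [minɛʃi]).
The stem 'root' ([miros], [mirosi]) shows [s] unchanged in both environments, so [s] cannot be basic with [ʃ] derived before the 1SG.POSS suffix.
Therefore /ʃ/ is basic and [s] is derived by depalatalization (palato-alveolar /tʃ/ and /ʃ/ become [k] and [s] when no front vowel follows).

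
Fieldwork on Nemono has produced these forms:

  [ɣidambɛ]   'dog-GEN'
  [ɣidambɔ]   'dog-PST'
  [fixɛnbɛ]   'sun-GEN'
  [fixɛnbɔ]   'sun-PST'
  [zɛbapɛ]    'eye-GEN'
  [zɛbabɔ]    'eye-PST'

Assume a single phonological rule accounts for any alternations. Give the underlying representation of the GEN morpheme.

/-pɛ/

The GEN suffix surfaces as [-bɛ] and [-pɛ], depending on the final segment of the stem.
By contrast the PST suffix keeps its initial [b] throughout — that segment must be underlying.
The GEN suffix is therefore /-pɛ/ underlyingly, with post-nasal voicing: voiceless stops become voiced after a nasal.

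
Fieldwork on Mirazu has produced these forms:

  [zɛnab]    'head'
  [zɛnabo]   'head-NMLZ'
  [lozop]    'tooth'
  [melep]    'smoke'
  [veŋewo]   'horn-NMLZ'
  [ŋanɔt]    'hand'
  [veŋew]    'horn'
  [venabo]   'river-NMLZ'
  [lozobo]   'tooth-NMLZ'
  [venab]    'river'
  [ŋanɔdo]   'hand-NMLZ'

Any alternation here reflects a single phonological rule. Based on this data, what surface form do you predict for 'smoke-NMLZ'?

The stem for 'tooth' ends in [p] in [lozop] but [b] in [lozobo].
The stem 'river' ([venab], [venabo]) shows [b] unchanged in both environments, so [b] cannot be basic with [p] derived in isolation.
The alternation reflects intervocalic voicing: voiceless stops become voiced between vowels. /p/ is underlying.
The one attested form of 'smoke', [melep], shows underlying /melep/. Applying the same rule between vowels gives [melebo].

[melebo]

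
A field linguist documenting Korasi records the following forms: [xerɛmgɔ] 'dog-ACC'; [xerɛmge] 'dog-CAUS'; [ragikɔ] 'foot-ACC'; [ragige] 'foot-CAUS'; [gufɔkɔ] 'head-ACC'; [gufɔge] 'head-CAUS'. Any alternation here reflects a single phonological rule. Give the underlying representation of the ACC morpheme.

/-kɔ/

The ACC suffix surfaces as [-gɔ] and [-kɔ], depending on the final segment of the stem.
The CAUS suffix, which begins with [g], is invariant after every stem; so [g] is not altered by any rule here.
So the underlying form is /-kɔ/, and voiceless stops become voiced after a nasal.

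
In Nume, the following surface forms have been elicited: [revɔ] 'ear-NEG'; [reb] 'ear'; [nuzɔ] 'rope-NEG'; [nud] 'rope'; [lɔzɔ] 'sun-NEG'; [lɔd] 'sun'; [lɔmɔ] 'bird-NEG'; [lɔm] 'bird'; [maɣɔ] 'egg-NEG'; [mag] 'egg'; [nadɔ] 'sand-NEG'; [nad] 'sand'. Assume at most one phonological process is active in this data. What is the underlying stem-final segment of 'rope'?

/z/

'rope' shows [z] ~ [d] at the end of the stem ([nuzɔ] vs [nud]).
If /d/ were underlying and a rule turned it into [z] before the NEG suffix, 'sand' would also alternate; but it has [d] in both [nadɔ] and [nad].
The alternation reflects word-final hardening: voiced fricatives become stops word-finally. /z/ is underlying.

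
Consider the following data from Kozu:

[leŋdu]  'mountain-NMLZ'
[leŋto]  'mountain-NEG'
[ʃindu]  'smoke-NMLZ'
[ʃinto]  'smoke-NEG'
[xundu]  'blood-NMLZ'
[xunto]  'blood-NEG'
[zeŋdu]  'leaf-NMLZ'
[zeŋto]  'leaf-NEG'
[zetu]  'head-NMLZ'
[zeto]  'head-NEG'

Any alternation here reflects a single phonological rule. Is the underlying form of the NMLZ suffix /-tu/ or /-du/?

/-du/

The NMLZ suffix surfaces as [-du] and [-tu], depending on the final segment of the stem.
The NEG suffix, which begins with [t], is invariant after every stem; so [t] is not altered by any rule here.
The NMLZ suffix is therefore /-du/ underlyingly, with post-vocalic devoicing: voiced stops become voiceless after a vowel.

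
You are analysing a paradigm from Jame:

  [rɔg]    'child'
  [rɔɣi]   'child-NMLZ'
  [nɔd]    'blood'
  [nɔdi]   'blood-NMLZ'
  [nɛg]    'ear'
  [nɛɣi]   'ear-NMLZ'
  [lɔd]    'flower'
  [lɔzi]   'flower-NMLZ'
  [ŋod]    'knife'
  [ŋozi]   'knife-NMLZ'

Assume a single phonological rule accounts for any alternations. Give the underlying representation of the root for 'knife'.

In [ŋod] and [ŋozi] the final segment of 'knife' alternates: [d] ~ [z].
If /d/ were underlying and a rule turned it into [z] before the NMLZ suffix, 'blood' would also alternate; but it has [d] in both [nɔd] and [nɔdi].
The underlying segment must be /z/; voiced fricatives become stops word-finally, yielding [d] there.

/ŋoz/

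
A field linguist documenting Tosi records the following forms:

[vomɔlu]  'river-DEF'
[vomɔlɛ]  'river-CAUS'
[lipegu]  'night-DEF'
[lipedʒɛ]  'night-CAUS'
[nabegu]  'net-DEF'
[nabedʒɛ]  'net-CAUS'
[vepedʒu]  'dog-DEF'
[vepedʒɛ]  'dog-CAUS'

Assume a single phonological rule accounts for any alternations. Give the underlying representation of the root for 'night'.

The stem for 'night' ends in [g] in [lipegu] but [dʒ] in [lipedʒɛ].
But 'dog' keeps [dʒ] in both environments ([vepedʒu], [vepedʒɛ]), so there is no rule changing /dʒ/ to [g] before the DEF suffix.
The alternation reflects palatalization before a front vowel: /g/ becomes palato-alveolar [dʒ] before a front vowel. /g/ is underlying.
So 'night' = /lipeg/.

/lipeg/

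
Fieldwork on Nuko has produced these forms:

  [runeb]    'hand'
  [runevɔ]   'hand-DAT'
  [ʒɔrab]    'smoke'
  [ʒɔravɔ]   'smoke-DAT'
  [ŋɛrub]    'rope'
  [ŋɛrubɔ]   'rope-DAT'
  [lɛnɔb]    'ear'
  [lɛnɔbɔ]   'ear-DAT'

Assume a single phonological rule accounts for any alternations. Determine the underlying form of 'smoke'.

/ʒɔrav/

The stem for 'smoke' ends in [b] in [ʒɔrab] but [v] in [ʒɔravɔ].
The stem 'ear' ([lɛnɔb], [lɛnɔbɔ]) shows [b] unchanged in both environments, so [b] cannot be basic with [v] derived before the DAT suffix.
Therefore /v/ is basic and [b] is derived by word-final hardening (voiced fricatives become stops word-finally).
The underlying form of 'smoke' is therefore /ʒɔrav/.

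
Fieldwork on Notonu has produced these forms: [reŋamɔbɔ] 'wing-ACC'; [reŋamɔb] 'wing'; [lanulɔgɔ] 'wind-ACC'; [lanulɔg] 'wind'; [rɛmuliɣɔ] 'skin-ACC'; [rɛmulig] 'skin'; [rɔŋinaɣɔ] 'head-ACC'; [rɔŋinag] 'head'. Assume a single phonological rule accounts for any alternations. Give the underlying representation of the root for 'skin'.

In [rɛmuliɣɔ] and [rɛmulig] the final segment of 'skin' alternates: [ɣ] ~ [g].
But 'wind' keeps [g] in both environments ([lanulɔgɔ], [lanulɔg]), so there is no rule changing /g/ to [ɣ] before the ACC suffix.
Therefore /ɣ/ is basic and [g] is derived by word-final hardening (voiced fricatives become stops word-finally).

/rɛmuliɣ/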